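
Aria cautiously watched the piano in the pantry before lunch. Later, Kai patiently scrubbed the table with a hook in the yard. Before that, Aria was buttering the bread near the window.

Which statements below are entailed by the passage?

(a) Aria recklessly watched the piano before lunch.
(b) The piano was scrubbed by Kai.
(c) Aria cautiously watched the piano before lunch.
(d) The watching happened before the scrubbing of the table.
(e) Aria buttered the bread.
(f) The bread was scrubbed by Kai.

(c), (d)

(a) Not entailed — 'recklessly' adds a manner not in (and inconsistent with) the original.
(b) Not entailed — Kai scrubbed the table, not the piano; the piano belongs to the watching event.
(c) Entailed — every conjunct here is already in the original watching event.
(d) Entailed — the narrative places the watching before the scrubbing.
(e) Not entailed — 'was buttering' is progressive on an accomplishment; it does not entail the completed 'buttered'.
(f) Not entailed — Kai scrubbed the table, not the bread; the bread belongs to the buttering event.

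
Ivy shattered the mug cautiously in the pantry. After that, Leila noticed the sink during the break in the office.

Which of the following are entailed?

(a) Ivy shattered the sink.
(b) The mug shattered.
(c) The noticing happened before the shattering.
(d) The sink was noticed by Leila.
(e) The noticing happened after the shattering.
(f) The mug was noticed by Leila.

(a) Not entailed — Ivy shattered the mug, not the sink; the sink belongs to the noticing event.
(b) Entailed — 'Ivy shattered the mug' is causative; it entails the inchoative 'the mug shattered'.
(c) Not entailed — the narrative places the shattering before the noticing, not after.
(d) Entailed — every conjunct here is already in the original noticing event.
(e) Entailed — the narrative places the shattering before the noticing.
(f) Not entailed — Leila noticed the sink, not the mug; the mug belongs to the shattering event.

(b), (d), (e)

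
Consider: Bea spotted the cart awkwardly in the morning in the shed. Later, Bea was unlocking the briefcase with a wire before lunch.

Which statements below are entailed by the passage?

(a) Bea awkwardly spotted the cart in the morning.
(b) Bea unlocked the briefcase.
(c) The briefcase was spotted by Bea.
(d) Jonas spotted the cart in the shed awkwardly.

(a)

(a) Entailed — this follows by dropping conjuncts from the spotting event's description.
(b) Not entailed — 'was unlocking' is progressive on an accomplishment; it does not entail the completed 'unlocked'.
(c) Not entailed — Bea spotted the cart, not the briefcase; the briefcase belongs to the unlocking event.
(d) Not entailed — the passage has Bea spotting the cart, not Jonas.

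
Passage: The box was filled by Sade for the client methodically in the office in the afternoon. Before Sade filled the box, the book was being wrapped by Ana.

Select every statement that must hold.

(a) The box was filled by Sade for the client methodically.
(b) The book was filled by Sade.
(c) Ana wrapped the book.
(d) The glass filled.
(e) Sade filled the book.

(a) Entailed — dropping 'in the afternoon', 'in the office' leaves a sub-description the original still satisfies.
(b) Not entailed — Sade filled the box, not the book; the book belongs to the wrapping event.
(c) Not entailed — 'was wrapping' is progressive on an accomplishment; it does not entail the completed 'wrapped'.
(d) Not entailed — the box is what filled, not the glass.
(e) Not entailed — Sade filled the box, not the book; the book belongs to the wrapping event.

(a)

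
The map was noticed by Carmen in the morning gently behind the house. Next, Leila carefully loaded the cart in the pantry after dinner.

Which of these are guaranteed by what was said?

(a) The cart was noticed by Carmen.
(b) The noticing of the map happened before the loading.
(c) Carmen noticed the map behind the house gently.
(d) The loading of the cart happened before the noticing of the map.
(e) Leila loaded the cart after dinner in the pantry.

(b), (c), (e)

(a) Not entailed — Carmen noticed the map, not the cart; the cart belongs to the loading event.
(b) Entailed — the narrative places the noticing before the loading.
(c) Entailed — dropping 'in the morning' leaves a sub-description the original still satisfies.
(d) Not entailed — the narrative places the noticing before the loading, not after.
(e) Entailed — the original entails any weakening of itself; this just drops 'carefully'.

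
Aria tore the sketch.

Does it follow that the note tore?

Nothing is said about any note; only the sketch is affected.

no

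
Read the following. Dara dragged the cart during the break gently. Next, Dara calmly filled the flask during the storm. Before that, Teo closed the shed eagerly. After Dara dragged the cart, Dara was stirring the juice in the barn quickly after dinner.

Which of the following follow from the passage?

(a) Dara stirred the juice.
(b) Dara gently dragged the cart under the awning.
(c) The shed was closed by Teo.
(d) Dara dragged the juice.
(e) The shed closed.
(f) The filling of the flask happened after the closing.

(a) Entailed — 'stir' is an activity; 'was stirring' entails that some stirring happened, so 'stirred' holds.
(b) Not entailed — 'under the awning' adds information not in the original event.
(c) Entailed — this follows by dropping conjuncts from the closing event's description.
(d) Not entailed — Dara dragged the cart, not the juice; the juice belongs to the stirring event.
(e) Entailed — 'Teo closed the shed' is causative; it entails the inchoative 'the shed closed'.
(f) Entailed — the narrative places the closing before the filling.

(a), (c), (e), (f)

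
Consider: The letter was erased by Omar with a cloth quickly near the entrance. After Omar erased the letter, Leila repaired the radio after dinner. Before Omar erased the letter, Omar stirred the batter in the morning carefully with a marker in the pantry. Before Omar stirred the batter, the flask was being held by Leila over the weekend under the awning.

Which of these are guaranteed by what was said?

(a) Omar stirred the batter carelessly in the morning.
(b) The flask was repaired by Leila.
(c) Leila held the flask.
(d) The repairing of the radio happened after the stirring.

(a) Not entailed — 'carelessly' adds a manner not in (and inconsistent with) the original.
(b) Not entailed — Leila repaired the radio, not the flask; the flask belongs to the holding event.
(c) Entailed — 'hold' is an activity; 'was holding' entails that some holding happened, so 'held' holds.
(d) Entailed — the narrative places the stirring before the repairing.

(c), (d)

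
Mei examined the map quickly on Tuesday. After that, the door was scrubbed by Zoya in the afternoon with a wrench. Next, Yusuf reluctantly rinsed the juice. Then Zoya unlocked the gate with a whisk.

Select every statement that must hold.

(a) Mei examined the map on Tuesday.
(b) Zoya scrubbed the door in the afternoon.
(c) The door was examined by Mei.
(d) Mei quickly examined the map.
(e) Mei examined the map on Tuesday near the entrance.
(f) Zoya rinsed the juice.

(a) Entailed — dropping 'quickly' leaves a sub-description the original still satisfies.
(b) Entailed — this follows by dropping conjuncts from the scrubbing event's description.
(c) Not entailed — Mei examined the map, not the door; the door belongs to the scrubbing event.
(d) Entailed — this follows by dropping conjuncts from the examining event's description.
(e) Not entailed — 'near the entrance' adds information not in the original event.
(f) Not entailed — the passage has Yusuf rinsing the juice, not Zoya.

(a), (b), (d)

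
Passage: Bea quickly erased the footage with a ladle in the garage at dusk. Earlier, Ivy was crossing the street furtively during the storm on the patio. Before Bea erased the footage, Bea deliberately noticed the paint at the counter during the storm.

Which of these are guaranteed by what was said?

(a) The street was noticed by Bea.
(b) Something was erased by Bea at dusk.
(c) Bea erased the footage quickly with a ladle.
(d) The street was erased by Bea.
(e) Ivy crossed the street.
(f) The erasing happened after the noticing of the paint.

(a) Not entailed — Bea noticed the paint, not the street; the street belongs to the crossing event.
(b) Entailed — the original entails any weakening of itself; this just drops 'quickly', 'with a ladle', 'in the garage' and generalizes the patient.
(c) Entailed — every conjunct here is already in the original erasing event.
(d) Not entailed — Bea erased the footage, not the street; the street belongs to the crossing event.
(e) Not entailed — 'was crossing' is progressive on an accomplishment; it does not entail the completed 'crossed'.
(f) Entailed — the narrative places the noticing before the erasing.

(b), (c), (f)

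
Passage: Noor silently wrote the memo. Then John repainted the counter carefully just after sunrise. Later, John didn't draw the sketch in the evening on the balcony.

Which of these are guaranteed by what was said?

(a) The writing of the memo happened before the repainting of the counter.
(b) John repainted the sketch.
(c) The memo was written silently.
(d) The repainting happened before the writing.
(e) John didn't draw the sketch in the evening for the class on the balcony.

(a) Entailed — the narrative places the writing before the repainting.
(b) Not entailed — John repainted the counter, not the sketch; the sketch belongs to the drawing event.
(c) Entailed — generalizing the agent leaves a sub-description the original still satisfies.
(d) Not entailed — the narrative places the writing before the repainting, not after.
(e) Entailed — under negation, adding a further restriction is entailed: if no such drawing event occurred, none occurred for the class either.

(a), (c), (e)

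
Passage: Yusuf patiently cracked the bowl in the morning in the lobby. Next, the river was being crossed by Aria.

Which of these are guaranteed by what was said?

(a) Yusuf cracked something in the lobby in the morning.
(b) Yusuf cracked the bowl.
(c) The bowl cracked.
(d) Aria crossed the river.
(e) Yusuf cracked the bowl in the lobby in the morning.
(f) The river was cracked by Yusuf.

(a) Entailed — every conjunct here is already in the original cracking event.
(b) Entailed — dropping 'in the lobby', 'patiently', 'in the morning' leaves a sub-description the original still satisfies.
(c) Entailed — 'Yusuf cracked the bowl' is causative; it entails the inchoative 'the bowl cracked'.
(d) Not entailed — 'was crossing' is progressive on an accomplishment; it does not entail the completed 'crossed'.
(e) Entailed — every conjunct here is already in the original cracking event.
(f) Not entailed — Yusuf cracked the bowl, not the river; the river belongs to the crossing event.

(a), (b), (c), (e)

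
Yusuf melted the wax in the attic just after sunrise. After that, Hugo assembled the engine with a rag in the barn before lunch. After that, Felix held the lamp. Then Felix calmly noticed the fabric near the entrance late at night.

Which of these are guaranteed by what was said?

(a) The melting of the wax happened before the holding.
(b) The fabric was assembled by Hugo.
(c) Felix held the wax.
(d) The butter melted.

(a) Entailed — the narrative places the melting before the holding.
(b) Not entailed — Hugo assembled the engine, not the fabric; the fabric belongs to the noticing event.
(c) Not entailed — Felix held the lamp, not the wax; the wax belongs to the melting event.
(d) Not entailed — the wax is what melted, not the butter.

(a)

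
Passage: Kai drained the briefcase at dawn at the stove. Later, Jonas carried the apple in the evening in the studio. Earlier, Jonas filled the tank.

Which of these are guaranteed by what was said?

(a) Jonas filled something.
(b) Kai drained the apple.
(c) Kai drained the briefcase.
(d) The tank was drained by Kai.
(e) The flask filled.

(a), (c)

(a) Entailed — every conjunct here is already in the original filling event.
(b) Not entailed — Kai drained the briefcase, not the apple; the apple belongs to the carrying event.
(c) Entailed — dropping 'at the stove', 'at dawn' leaves a sub-description the original still satisfies.
(d) Not entailed — Kai drained the briefcase, not the tank; the tank belongs to the filling event.
(e) Not entailed — the tank is what filled, not the flask.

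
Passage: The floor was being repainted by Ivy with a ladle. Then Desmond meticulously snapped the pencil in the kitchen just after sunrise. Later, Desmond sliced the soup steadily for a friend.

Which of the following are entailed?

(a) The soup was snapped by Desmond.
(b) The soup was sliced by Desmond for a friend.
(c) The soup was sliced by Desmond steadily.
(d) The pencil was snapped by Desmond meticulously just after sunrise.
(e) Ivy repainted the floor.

(a) Not entailed — Desmond snapped the pencil, not the soup; the soup belongs to the slicing event.
(b) Entailed — dropping 'steadily' leaves a sub-description the original still satisfies.
(c) Entailed — every conjunct here is already in the original slicing event.
(d) Entailed — this follows by dropping conjuncts from the snapping event's description.
(e) Not entailed — 'was repainting' is progressive on an accomplishment; it does not entail the completed 'repainted'.

(b), (c), (d)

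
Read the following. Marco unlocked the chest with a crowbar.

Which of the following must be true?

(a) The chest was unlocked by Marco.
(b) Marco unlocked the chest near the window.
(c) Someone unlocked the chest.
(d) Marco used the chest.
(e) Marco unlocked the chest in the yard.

(a) Entailed — dropping 'with a crowbar' leaves a sub-description the original still satisfies.
(b) Not entailed — 'near the window' adds information not in the original event.
(c) Entailed — this follows by dropping conjuncts from the unlocking event's description.
(d) Not entailed — the chest is the patient, not an instrument — Marco used a crowbar.
(e) Not entailed — 'in the yard' adds information not in the original event.

(a), (c)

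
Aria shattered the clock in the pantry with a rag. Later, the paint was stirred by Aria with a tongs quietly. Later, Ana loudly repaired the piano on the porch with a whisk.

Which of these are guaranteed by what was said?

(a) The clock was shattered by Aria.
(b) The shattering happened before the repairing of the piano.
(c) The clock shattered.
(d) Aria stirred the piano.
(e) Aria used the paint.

(a), (b), (c)

(a) Entailed — the original entails any weakening of itself; this just drops 'in the pantry', 'with a rag'.
(b) Entailed — the narrative places the shattering before the repairing.
(c) Entailed — 'Aria shattered the clock' is causative; it entails the inchoative 'the clock shattered'.
(d) Not entailed — Aria stirred the paint, not the piano; the piano belongs to the repairing event.
(e) Not entailed — the paint is the patient, not an instrument — Aria used a tongs.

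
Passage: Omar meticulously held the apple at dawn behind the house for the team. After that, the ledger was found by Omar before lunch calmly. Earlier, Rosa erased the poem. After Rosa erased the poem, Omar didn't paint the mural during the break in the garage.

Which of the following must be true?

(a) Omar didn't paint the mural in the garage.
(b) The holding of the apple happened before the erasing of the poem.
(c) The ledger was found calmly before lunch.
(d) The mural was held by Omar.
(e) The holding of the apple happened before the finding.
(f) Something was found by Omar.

(a) Not entailed — dropping 'during the break' under negation is not valid — the original leaves open that Omar painted the mural some other way.
(b) Not entailed — the narrative doesn't order the holding relative to the erasing.
(c) Entailed — every conjunct here is already in the original finding event.
(d) Not entailed — Omar held the apple, not the mural; the mural belongs to the painting event.
(e) Entailed — the narrative places the holding before the finding.
(f) Entailed — dropping 'before lunch', 'calmly' and generalizing the patient leaves a sub-description the original still satisfies.

(c), (e), (f)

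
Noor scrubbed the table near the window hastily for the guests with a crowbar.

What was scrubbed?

the table

'the table' marks the patient of the scrubbing event.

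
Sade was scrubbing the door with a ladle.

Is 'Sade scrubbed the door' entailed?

'scrub' is atelic; if Sade was scrubbing the door, then Sade scrubbed the door (for some time).

yes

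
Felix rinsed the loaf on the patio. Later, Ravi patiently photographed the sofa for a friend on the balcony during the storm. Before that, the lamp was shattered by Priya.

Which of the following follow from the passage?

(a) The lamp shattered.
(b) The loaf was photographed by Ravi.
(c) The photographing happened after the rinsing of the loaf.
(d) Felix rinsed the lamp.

(a), (c)

(a) Entailed — 'Priya shattered the lamp' is causative; it entails the inchoative 'the lamp shattered'.
(b) Not entailed — Ravi photographed the sofa, not the loaf; the loaf belongs to the rinsing event.
(c) Entailed — the narrative places the rinsing before the photographing.
(d) Not entailed — Felix rinsed the loaf, not the lamp; the lamp belongs to the shattering event.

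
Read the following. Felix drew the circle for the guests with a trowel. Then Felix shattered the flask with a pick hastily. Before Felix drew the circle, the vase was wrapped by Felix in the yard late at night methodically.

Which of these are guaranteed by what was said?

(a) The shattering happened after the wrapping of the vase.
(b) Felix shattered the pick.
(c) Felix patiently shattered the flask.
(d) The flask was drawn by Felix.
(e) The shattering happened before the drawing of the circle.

(a)

(a) Entailed — the narrative places the wrapping before the shattering.
(b) Not entailed — the pick is the instrument, not what was shattered.
(c) Not entailed — 'patiently' adds a manner not in (and inconsistent with) the original.
(d) Not entailed — Felix drew the circle, not the flask; the flask belongs to the shattering event.
(e) Not entailed — the narrative places the drawing before the shattering, not after.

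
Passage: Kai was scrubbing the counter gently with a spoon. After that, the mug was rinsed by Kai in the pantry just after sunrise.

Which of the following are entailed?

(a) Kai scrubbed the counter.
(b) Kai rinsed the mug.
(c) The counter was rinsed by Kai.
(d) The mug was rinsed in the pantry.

(a) Entailed — 'scrub' is an activity; 'was scrubbing' entails that some scrubbing happened, so 'scrubbed' holds.
(b) Entailed — every conjunct here is already in the original rinsing event.
(c) Not entailed — Kai rinsed the mug, not the counter; the counter belongs to the scrubbing event.
(d) Entailed — dropping 'just after sunrise' and generalizing the agent leaves a sub-description the original still satisfies.

(a), (b), (d)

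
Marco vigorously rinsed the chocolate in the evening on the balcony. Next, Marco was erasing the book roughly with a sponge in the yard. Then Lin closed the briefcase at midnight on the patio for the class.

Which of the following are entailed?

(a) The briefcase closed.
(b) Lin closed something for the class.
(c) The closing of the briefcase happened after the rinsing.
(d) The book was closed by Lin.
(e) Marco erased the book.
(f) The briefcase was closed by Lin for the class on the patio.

(a) Entailed — 'Lin closed the briefcase' is causative; it entails the inchoative 'the briefcase closed'.
(b) Entailed — this follows by dropping conjuncts from the closing event's description.
(c) Entailed — the narrative places the rinsing before the closing.
(d) Not entailed — Lin closed the briefcase, not the book; the book belongs to the erasing event.
(e) Not entailed — 'was erasing' is progressive on an accomplishment; it does not entail the completed 'erased'.
(f) Entailed — this follows by dropping conjuncts from the closing event's description.

(a), (b), (c), (f)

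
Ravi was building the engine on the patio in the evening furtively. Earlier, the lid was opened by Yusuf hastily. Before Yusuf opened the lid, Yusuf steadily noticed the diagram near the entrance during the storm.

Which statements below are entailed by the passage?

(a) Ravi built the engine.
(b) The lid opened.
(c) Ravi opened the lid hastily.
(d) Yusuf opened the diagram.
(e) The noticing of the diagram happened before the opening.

(a) Not entailed — 'was building' is progressive on an accomplishment; it does not entail the completed 'built'.
(b) Entailed — 'Yusuf opened the lid' is causative; it entails the inchoative 'the lid opened'.
(c) Not entailed — the passage has Yusuf opening the lid, not Ravi.
(d) Not entailed — Yusuf opened the lid, not the diagram; the diagram belongs to the noticing event.
(e) Entailed — the narrative places the noticing before the opening.

(b), (e)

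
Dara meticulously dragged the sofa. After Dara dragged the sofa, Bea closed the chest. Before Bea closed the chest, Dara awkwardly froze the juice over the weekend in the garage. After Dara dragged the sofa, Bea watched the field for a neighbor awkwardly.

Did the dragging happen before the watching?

yes

The narrative orders the dragging before the watching.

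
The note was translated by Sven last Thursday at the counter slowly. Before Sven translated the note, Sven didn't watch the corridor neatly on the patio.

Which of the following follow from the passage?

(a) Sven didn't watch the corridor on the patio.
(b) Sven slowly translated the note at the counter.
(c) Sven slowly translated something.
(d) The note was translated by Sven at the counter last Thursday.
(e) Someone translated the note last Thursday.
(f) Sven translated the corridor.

(a) Not entailed — dropping 'neatly' under negation is not valid — the original leaves open that Sven watched the corridor some other way.
(b) Entailed — every conjunct here is already in the original translating event.
(c) Entailed — this follows by dropping conjuncts from the translating event's description.
(d) Entailed — every conjunct here is already in the original translating event.
(e) Entailed — this follows by dropping conjuncts from the translating event's description.
(f) Not entailed — Sven translated the note, not the corridor; the corridor belongs to the watching event.

(b), (c), (d), (e)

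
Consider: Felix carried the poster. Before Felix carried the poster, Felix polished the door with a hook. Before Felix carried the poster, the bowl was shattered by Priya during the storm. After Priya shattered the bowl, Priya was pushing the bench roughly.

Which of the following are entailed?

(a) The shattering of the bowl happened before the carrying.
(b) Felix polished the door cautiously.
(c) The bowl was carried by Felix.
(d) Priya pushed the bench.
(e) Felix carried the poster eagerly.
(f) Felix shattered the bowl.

(a), (d)

(a) Entailed — the narrative places the shattering before the carrying.
(b) Not entailed — 'cautiously' adds information not in the original event.
(c) Not entailed — Felix carried the poster, not the bowl; the bowl belongs to the shattering event.
(d) Entailed — 'push' is an activity; 'was pushing' entails that some pushing happened, so 'pushed' holds.
(e) Not entailed — 'eagerly' adds information not in the original event.
(f) Not entailed — the passage has Priya shattering the bowl, not Felix.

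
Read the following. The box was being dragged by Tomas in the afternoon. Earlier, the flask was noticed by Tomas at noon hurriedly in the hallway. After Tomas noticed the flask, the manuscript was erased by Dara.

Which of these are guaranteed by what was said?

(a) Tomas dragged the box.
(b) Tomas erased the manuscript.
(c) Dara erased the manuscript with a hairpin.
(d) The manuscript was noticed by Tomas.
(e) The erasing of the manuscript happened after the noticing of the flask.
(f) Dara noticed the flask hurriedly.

(a) Entailed — 'drag' is an activity; 'was dragging' entails that some dragging happened, so 'dragged' holds.
(b) Not entailed — the passage has Dara erasing the manuscript, not Tomas.
(c) Not entailed — 'with a hairpin' adds information not in the original event.
(d) Not entailed — Tomas noticed the flask, not the manuscript; the manuscript belongs to the erasing event.
(e) Entailed — the narrative places the noticing before the erasing.
(f) Not entailed — the passage has Tomas noticing the flask, not Dara.

(a), (e)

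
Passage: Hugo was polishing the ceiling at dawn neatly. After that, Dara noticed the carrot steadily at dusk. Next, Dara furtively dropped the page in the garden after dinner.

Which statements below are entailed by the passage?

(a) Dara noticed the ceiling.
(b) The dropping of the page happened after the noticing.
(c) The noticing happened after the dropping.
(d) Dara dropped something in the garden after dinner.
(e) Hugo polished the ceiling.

(b), (d), (e)

(a) Not entailed — Dara noticed the carrot, not the ceiling; the ceiling belongs to the polishing event.
(b) Entailed — the narrative places the noticing before the dropping.
(c) Not entailed — the narrative places the noticing before the dropping, not after.
(d) Entailed — every conjunct here is already in the original dropping event.
(e) Entailed — 'polish' is an activity; 'was polishing' entails that some polishing happened, so 'polished' holds.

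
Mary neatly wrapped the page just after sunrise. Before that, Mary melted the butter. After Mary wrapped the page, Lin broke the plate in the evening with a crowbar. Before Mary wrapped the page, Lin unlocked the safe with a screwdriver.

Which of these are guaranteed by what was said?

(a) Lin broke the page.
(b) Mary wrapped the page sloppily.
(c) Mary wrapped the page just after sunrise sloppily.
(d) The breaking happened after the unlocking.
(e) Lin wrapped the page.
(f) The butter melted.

(a) Not entailed — Lin broke the plate, not the page; the page belongs to the wrapping event.
(b) Not entailed — 'sloppily' adds a manner not in (and inconsistent with) the original.
(c) Not entailed — 'sloppily' adds a manner not in (and inconsistent with) the original.
(d) Entailed — the narrative places the unlocking before the breaking.
(e) Not entailed — the passage has Mary wrapping the page, not Lin.
(f) Entailed — 'Mary melted the butter' is causative; it entails the inchoative 'the butter melted'.

(d), (f)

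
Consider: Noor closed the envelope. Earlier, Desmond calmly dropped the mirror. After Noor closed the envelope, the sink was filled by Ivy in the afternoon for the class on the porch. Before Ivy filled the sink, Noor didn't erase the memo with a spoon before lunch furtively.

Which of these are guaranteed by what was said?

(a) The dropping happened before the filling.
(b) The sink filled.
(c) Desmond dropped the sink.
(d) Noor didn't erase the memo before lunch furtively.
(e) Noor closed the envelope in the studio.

(a), (b)

(a) Entailed — the narrative places the dropping before the filling.
(b) Entailed — 'Ivy filled the sink' is causative; it entails the inchoative 'the sink filled'.
(c) Not entailed — Desmond dropped the mirror, not the sink; the sink belongs to the filling event.
(d) Not entailed — dropping 'with a spoon' under negation is not valid — the original leaves open that Noor erased the memo some other way.
(e) Not entailed — 'in the studio' adds information not in the original event.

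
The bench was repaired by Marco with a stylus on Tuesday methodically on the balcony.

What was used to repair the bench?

'with a stylus' marks the instrument of the repairing event.

a stylus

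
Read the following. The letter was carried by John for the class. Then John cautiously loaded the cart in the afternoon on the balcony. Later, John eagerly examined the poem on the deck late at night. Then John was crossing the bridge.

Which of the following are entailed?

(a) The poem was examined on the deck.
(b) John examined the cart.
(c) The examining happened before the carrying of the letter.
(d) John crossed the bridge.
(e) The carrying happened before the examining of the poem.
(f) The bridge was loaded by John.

(a) Entailed — every conjunct here is already in the original examining event.
(b) Not entailed — John examined the poem, not the cart; the cart belongs to the loading event.
(c) Not entailed — the narrative places the carrying before the examining, not after.
(d) Not entailed — 'was crossing' is progressive on an accomplishment; it does not entail the completed 'crossed'.
(e) Entailed — the narrative places the carrying before the examining.
(f) Not entailed — John loaded the cart, not the bridge; the bridge belongs to the crossing event.

(a), (e)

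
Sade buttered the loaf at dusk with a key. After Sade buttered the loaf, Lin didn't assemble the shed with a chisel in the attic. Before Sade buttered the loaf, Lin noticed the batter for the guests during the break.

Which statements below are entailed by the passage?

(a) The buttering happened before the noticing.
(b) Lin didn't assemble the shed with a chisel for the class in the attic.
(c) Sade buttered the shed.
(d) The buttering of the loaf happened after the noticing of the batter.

(a) Not entailed — the narrative places the noticing before the buttering, not after.
(b) Entailed — under negation, adding a further restriction is entailed: if no such assembling event occurred, none occurred for the class either.
(c) Not entailed — Sade buttered the loaf, not the shed; the shed belongs to the assembling event.
(d) Entailed — the narrative places the noticing before the buttering.

(b), (d)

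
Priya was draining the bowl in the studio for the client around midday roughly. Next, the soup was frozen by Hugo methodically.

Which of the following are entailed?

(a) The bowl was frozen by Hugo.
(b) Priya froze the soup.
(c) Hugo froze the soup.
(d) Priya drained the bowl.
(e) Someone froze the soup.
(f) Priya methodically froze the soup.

(a) Not entailed — Hugo froze the soup, not the bowl; the bowl belongs to the draining event.
(b) Not entailed — the passage has Hugo freezing the soup, not Priya.
(c) Entailed — this follows by dropping conjuncts from the freezing event's description.
(d) Not entailed — 'was draining' is progressive on an accomplishment; it does not entail the completed 'drained'.
(e) Entailed — the original entails any weakening of itself; this just drops 'methodically' and generalizes the agent.
(f) Not entailed — the passage has Hugo freezing the soup, not Priya.

(c), (e)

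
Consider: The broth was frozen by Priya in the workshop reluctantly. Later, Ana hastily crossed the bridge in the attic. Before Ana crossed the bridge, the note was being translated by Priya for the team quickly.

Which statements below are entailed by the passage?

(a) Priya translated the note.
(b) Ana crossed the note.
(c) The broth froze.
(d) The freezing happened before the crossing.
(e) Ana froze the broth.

(a) Not entailed — 'was translating' is progressive on an accomplishment; it does not entail the completed 'translated'.
(b) Not entailed — Ana crossed the bridge, not the note; the note belongs to the translating event.
(c) Entailed — 'Priya froze the broth' is causative; it entails the inchoative 'the broth froze'.
(d) Entailed — the narrative places the freezing before the crossing.
(e) Not entailed — the passage has Priya freezing the broth, not Ana.

(c), (d)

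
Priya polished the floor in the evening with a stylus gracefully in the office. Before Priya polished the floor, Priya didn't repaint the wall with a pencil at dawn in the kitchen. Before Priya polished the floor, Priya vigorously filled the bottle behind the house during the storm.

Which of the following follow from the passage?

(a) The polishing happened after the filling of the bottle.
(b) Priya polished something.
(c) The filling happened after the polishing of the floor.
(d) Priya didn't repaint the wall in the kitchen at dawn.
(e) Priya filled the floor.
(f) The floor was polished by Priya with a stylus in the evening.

(a) Entailed — the narrative places the filling before the polishing.
(b) Entailed — this follows by dropping conjuncts from the polishing event's description.
(c) Not entailed — the narrative places the filling before the polishing, not after.
(d) Not entailed — dropping 'with a pencil' under negation is not valid — the original leaves open that Priya repainted the wall some other way.
(e) Not entailed — Priya filled the bottle, not the floor; the floor belongs to the polishing event.
(f) Entailed — the original entails any weakening of itself; this just drops 'in the office', 'gracefully'.

(a), (b), (f)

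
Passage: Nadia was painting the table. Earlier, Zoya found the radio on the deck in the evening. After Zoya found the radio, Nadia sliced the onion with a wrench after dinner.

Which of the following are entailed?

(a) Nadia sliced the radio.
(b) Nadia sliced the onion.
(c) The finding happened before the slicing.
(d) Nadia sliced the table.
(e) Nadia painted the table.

(a) Not entailed — Nadia sliced the onion, not the radio; the radio belongs to the finding event.
(b) Entailed — the original entails any weakening of itself; this just drops 'with a wrench', 'after dinner'.
(c) Entailed — the narrative places the finding before the slicing.
(d) Not entailed — Nadia sliced the onion, not the table; the table belongs to the painting event.
(e) Not entailed — 'was painting' is progressive on an accomplishment; it does not entail the completed 'painted'.

(b), (c)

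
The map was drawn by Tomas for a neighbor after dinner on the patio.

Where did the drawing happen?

'on the patio' marks the location of the drawing event.

on the patio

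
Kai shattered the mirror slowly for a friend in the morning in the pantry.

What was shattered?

the mirror

'the mirror' marks the patient of the shattering event.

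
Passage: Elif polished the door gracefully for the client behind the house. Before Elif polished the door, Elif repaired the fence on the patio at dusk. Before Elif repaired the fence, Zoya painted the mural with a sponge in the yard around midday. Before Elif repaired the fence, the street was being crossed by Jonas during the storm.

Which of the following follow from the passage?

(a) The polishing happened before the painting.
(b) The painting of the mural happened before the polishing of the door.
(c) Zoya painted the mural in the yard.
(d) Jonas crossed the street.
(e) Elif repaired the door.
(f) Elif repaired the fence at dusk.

(b), (c), (f)

(a) Not entailed — the narrative places the painting before the polishing, not after.
(b) Entailed — the narrative places the painting before the polishing.
(c) Entailed — the original entails any weakening of itself; this just drops 'around midday', 'with a sponge'.
(d) Not entailed — 'was crossing' is progressive on an accomplishment; it does not entail the completed 'crossed'.
(e) Not entailed — Elif repaired the fence, not the door; the door belongs to the polishing event.
(f) Entailed — dropping 'on the patio' leaves a sub-description the original still satisfies.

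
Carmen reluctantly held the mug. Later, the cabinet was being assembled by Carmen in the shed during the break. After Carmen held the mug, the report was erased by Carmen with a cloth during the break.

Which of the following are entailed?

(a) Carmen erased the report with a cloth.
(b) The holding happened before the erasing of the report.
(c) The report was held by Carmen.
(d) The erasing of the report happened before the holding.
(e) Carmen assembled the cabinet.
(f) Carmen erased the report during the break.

(a), (b), (f)

(a) Entailed — every conjunct here is already in the original erasing event.
(b) Entailed — the narrative places the holding before the erasing.
(c) Not entailed — Carmen held the mug, not the report; the report belongs to the erasing event.
(d) Not entailed — the narrative places the holding before the erasing, not after.
(e) Not entailed — 'was assembling' is progressive on an accomplishment; it does not entail the completed 'assembled'.
(f) Entailed — this follows by dropping conjuncts from the erasing event's description.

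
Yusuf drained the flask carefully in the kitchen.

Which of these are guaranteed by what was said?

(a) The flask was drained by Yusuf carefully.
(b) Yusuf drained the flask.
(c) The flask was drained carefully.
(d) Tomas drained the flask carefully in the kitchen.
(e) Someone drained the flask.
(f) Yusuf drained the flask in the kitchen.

(a), (b), (c), (e), (f)

(a) Entailed — this follows by dropping conjuncts from the draining event's description.
(b) Entailed — dropping 'in the kitchen', 'carefully' leaves a sub-description the original still satisfies.
(c) Entailed — this follows by dropping conjuncts from the draining event's description.
(d) Not entailed — the passage has Yusuf draining the flask, not Tomas.
(e) Entailed — every conjunct here is already in the original draining event.
(f) Entailed — the original entails any weakening of itself; this just drops 'carefully'.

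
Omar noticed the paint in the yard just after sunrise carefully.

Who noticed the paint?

Omar

'Omar' marks the agent of the noticing event.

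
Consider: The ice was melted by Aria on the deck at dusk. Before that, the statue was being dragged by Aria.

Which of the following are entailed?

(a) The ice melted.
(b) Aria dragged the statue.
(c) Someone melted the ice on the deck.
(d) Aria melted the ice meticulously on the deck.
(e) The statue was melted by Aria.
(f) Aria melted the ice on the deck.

(a) Entailed — 'Aria melted the ice' is causative; it entails the inchoative 'the ice melted'.
(b) Entailed — 'drag' is an activity; 'was dragging' entails that some dragging happened, so 'dragged' holds.
(c) Entailed — dropping 'at dusk' and generalizing the agent leaves a sub-description the original still satisfies.
(d) Not entailed — 'meticulously' adds information not in the original event.
(e) Not entailed — Aria melted the ice, not the statue; the statue belongs to the dragging event.
(f) Entailed — this follows by dropping conjuncts from the melting event's description.

(a), (b), (c), (f)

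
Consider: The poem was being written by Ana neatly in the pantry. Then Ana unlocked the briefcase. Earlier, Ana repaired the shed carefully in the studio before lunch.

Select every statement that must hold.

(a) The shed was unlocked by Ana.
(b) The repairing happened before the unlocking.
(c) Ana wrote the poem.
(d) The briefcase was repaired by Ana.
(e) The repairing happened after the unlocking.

(b)

(a) Not entailed — Ana unlocked the briefcase, not the shed; the shed belongs to the repairing event.
(b) Entailed — the narrative places the repairing before the unlocking.
(c) Not entailed — 'was writing' is progressive on an accomplishment; it does not entail the completed 'wrote'.
(d) Not entailed — Ana repaired the shed, not the briefcase; the briefcase belongs to the unlocking event.
(e) Not entailed — the narrative places the repairing before the unlocking, not after.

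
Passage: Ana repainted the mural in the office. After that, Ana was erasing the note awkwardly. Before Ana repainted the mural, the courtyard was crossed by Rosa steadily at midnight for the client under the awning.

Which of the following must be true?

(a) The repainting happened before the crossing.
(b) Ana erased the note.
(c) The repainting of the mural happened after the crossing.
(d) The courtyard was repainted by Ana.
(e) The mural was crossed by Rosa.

(c)

(a) Not entailed — the narrative places the crossing before the repainting, not after.
(b) Not entailed — 'was erasing' is progressive on an accomplishment; it does not entail the completed 'erased'.
(c) Entailed — the narrative places the crossing before the repainting.
(d) Not entailed — Ana repainted the mural, not the courtyard; the courtyard belongs to the crossing event.
(e) Not entailed — Rosa crossed the courtyard, not the mural; the mural belongs to the repainting event.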